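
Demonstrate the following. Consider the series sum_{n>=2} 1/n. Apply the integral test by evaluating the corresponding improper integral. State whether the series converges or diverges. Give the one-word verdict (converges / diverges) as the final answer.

Let f(x) = 1/x. Then f is positive, continuous, and decreasing on [2, infinity), so the integral test applies.
Compute the improper integral int_{2}^infinity f(x) dx:
  antiderivative F(x) = log(x).
  As x -> infinity, log(x) -> infinity.
  So int = infinity - log(2) = infinity. By the integral test, the series diverges.

diverges


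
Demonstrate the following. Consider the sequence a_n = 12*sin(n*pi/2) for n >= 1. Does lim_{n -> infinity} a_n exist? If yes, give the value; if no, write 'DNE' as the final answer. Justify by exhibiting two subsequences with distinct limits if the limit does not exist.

Examine the behaviour of a_n along subsequences.
a_{4k+1} = 12*sin(pi/2 + 2k*pi) = 12 -> 12. a_{4k+3} = 12*sin(3pi/2 + 2k*pi) = -12 -> -12.
Since these two subsequential limits are 12 and -12, distinct, the full sequence cannot converge (a convergent sequence has all subsequences tending to the same limit). So lim a_n does not exist.

DNE


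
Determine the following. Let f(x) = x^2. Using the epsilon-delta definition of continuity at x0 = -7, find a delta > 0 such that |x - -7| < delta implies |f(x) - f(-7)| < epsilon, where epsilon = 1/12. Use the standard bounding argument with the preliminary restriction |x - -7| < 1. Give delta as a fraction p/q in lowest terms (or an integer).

Factor: |x^2 - (-7)^2| = |x - -7| * |x + -7|.
Impose |x - -7| < 1 first. Then |x + -7| = |(x - -7) + 2*(-7)| <= |x - -7| + 2*|-7| < 1 + 14 = 15.
So |x^2 - (-7)^2| < delta * 15.
We need delta * 15 <= 1/12, i.e. delta <= 1/12/15 = 1/180.
Since 1/180 < 1, this is tighter than 1; take delta = 1/180.
So delta = 1/180 works.

1/180


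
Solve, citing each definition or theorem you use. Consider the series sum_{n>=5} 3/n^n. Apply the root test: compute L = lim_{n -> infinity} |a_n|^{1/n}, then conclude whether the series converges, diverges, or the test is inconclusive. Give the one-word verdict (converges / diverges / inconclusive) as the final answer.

Let a_n denote the general term. Form |a_n|^(1/n) and simplify:
|a_n|^(1/n) = 3^(1/n)/n
Take the limit as n -> infinity: L = 0.
Since L = 0 < 1, the root test implies convergence.

converges


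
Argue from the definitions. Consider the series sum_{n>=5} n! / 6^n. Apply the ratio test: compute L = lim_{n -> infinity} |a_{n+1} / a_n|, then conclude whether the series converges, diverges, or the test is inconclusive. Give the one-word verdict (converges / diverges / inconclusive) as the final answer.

Let a_n denote the general term. Form the ratio a_{n+1}/a_n and simplify:
a_{n+1}/a_n = n/6 + 1/6
Take the limit as n -> infinity: L = infinity.
Since L = infinity > 1 (or L = infinity), the ratio test implies the series diverges.

diverges


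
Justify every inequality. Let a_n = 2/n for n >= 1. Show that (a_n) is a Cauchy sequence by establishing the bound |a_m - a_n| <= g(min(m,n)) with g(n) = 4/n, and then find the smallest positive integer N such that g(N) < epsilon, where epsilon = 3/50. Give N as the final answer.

For any m, n >= 1, by the triangle inequality:
|a_m - a_n| = |2/m - 2/n| <= 2*1/m + 2*1/n <= 4/min(m,n).
So g(n) = 4/n bounds the Cauchy difference. Since g(n) -> 0, (a_n) is Cauchy.
Now solve g(N) < 3/50: 4/N < 3/50 <=> N > 4 / (3/50) = 200/3.
The smallest integer strictly greater than 200/3 is N = 67.
Check: g(67) = 4/67 = 4/67 < 3/50; g(66) = 2/33 >= 3/50. So N = 67.

67


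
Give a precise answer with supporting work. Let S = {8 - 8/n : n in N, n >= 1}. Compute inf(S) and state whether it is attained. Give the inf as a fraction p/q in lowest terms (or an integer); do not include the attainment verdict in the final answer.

Analysis:
- Values: 0, 4, 16/3, 6, ... strictly increasing.
- Minimum is 0 (n=1); inf = 0 (attained).
- 8 - 8/n -> 8 from below; sup = 8, not attained.
Conclusion: inf(S) = 0, attained in S.

0


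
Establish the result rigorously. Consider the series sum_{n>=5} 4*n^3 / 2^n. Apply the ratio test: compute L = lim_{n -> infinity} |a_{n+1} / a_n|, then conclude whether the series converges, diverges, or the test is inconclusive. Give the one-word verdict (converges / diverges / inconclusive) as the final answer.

Let a_n denote the general term. Form the ratio a_{n+1}/a_n and simplify:
a_{n+1}/a_n = (n + 1)^3/(2*n^3)
Take the limit as n -> infinity: L = 1/2.
Since L = 1/2 < 1, the ratio test implies the series converges.

converges


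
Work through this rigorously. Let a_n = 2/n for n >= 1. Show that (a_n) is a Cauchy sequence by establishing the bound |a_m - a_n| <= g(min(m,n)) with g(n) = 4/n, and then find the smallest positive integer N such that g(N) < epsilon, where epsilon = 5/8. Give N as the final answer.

For any m, n >= 1, by the triangle inequality:
|a_m - a_n| = |2/m - 2/n| <= 2*1/m + 2*1/n <= 4/min(m,n).
So g(n) = 4/n bounds the Cauchy difference. Since g(n) -> 0, (a_n) is Cauchy.
Now solve g(N) < 5/8: 4/N < 5/8 <=> N > 4 / (5/8) = 32/5.
The smallest integer strictly greater than 32/5 is N = 7.
Check: g(7) = 4/7 = 4/7 < 5/8; g(6) = 2/3 >= 5/8. So N = 7.

7


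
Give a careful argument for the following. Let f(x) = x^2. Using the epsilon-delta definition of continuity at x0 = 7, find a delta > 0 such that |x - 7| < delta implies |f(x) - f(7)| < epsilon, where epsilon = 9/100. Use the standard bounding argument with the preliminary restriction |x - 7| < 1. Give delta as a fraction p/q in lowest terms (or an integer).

Factor: |x^2 - (7)^2| = |x - 7| * |x + 7|.
Impose |x - 7| < 1 first. Then |x + 7| = |(x - 7) + 2*(7)| <= |x - 7| + 2*|7| < 1 + 14 = 15.
So |x^2 - (7)^2| < delta * 15.
We need delta * 15 <= 9/100, i.e. delta <= 9/100/15 = 3/500.
Since 3/500 < 1, this is tighter than 1; take delta = 3/500.
So delta = 3/500 works.

3/500


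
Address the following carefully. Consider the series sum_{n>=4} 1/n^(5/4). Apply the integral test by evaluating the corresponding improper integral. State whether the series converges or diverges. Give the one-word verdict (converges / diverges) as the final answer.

Let f(x) = x^(-5/4). Then f is positive, continuous, and decreasing on [4, infinity), so the integral test applies.
Compute the improper integral int_{4}^infinity f(x) dx:
  antiderivative F(x) = -4/x^(1/4).
  As x -> infinity, F(x) -> 0 (since p = 5/4 > 1).
  So int = F(infinity) - F(4) = 0 - (-2*sqrt(2)) = 2*sqrt(2).
  Finite, so by the integral test, the series converges.

converges


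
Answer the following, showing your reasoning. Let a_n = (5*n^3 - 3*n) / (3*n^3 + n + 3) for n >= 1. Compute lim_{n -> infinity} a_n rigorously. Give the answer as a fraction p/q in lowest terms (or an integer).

Divide numerator and denominator by n^3, the highest power:
numerator / n^3 = 5 - 3/n^2
denominator / n^3 = 3 + n^(-2) + 3/n^3
As n -> infinity, all terms of the form c/n^k (k >= 1) tend to 0.
So numerator / n^3 -> 5 and denominator / n^3 -> 3.
Therefore lim a_n = 5/3.

5/3


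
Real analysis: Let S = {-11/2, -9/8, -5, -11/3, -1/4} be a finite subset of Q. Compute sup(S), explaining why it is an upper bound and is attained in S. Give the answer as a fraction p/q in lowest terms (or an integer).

S is finite, so sup(S) = max(S).
Sorted decreasing:
-1/4, -9/8, -11/3, -5, -11/2
The extremum is -1/4.
For every x in S, x <= -1/4. And -1/4 is in S, so it is attained.
Therefore sup(S) = -1/4.

-1/4


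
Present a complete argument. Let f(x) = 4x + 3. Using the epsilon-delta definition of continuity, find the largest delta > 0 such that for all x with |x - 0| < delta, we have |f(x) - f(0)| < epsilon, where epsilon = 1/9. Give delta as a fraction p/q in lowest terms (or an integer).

We compute f(0) = 4*(0) + 3 = 3.
|f(x) - f(0)| = |4x + 3 - (3)| = |4(x - 0)| = 4|x - 0|.
We need 4|x - 0| < 1/9, i.e. |x - 0| < 1/9 / 4 = 1/36.
So any delta <= 1/36 works. Conversely, if delta > 1/36, then x = 0 + 1/36 satisfies |x - 0| = 1/36 < delta but |f(x) - f(0)| = 4 * 1/36 = 1/9, which is not < 1/9; so no larger delta works.
Hence the largest such delta is 1/36.

1/36


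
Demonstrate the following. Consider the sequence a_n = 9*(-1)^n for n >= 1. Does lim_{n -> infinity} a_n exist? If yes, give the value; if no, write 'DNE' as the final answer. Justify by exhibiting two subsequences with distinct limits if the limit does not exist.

Examine the behaviour of a_n along subsequences.
Even-n subsequence a_{2k} = 9 -> 9. Odd-n subsequence a_{2k+1} = -9 -> -9.
Since these two subsequential limits are 9 and -9, distinct, the full sequence cannot converge (a convergent sequence has all subsequences tending to the same limit). So lim a_n does not exist.

DNE


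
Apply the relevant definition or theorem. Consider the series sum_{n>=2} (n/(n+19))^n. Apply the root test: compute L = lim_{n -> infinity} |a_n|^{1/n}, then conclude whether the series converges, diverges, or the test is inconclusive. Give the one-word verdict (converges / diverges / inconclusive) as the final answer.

Let a_n denote the general term. Form |a_n|^(1/n) and simplify:
|a_n|^(1/n) = n/(n + 19)
Take the limit as n -> infinity: L = 1.
Since L = 1, the root test is inconclusive. (In fact a_n = (n/(n+19))^n -> e^(-19) != 0, so the nth-term test shows divergence; but the root test itself gives no conclusion.)

inconclusive


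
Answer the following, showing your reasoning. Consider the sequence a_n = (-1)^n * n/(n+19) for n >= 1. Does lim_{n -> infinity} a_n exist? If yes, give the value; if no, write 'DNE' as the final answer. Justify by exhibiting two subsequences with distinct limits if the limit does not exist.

Examine the behaviour of a_n along subsequences.
a_{2k} = 2k/(2k+19) -> 1. a_{2k+1} = -(2k+1)/(2k+20) -> -1.
Since these two subsequential limits are 1 and -1, distinct, the full sequence cannot converge (a convergent sequence has all subsequences tending to the same limit). So lim a_n does not exist.

DNE


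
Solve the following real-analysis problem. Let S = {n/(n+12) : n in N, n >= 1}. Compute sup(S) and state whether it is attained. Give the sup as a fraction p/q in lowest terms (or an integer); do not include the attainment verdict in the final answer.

Analysis:
- Values: 1/13, 1/7, 1/5, 1/4, ... strictly increasing.
- Minimum is 1/13 (n=1); inf = 1/13 (attained).
- n/(n+12) = 1 - 12/(n+12) -> 1 from below as n -> infinity, and never equals 1.
- So sup = 1 (not attained).
Conclusion: sup(S) = 1, not attained in S.

1


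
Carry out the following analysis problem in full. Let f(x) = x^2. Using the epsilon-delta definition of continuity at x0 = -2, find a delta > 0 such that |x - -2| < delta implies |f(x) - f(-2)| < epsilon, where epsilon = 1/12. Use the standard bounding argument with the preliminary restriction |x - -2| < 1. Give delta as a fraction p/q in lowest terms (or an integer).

Factor: |x^2 - (-2)^2| = |x - -2| * |x + -2|.
Impose |x - -2| < 1 first. Then |x + -2| = |(x - -2) + 2*(-2)| <= |x - -2| + 2*|-2| < 1 + 4 = 5.
So |x^2 - (-2)^2| < delta * 5.
We need delta * 5 <= 1/12, i.e. delta <= 1/12/5 = 1/60.
Since 1/60 < 1, this is tighter than 1; take delta = 1/60.
So delta = 1/60 works.

1/60


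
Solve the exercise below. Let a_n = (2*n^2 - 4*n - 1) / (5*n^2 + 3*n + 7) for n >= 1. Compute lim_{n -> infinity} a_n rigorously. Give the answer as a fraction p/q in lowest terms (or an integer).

Divide numerator and denominator by n^2, the highest power:
numerator / n^2 = 2 - 4/n - 1/n^2
denominator / n^2 = 5 + 3/n + 7/n^2
As n -> infinity, all terms of the form c/n^k (k >= 1) tend to 0.
So numerator / n^2 -> 2 and denominator / n^2 -> 5.
Therefore lim a_n = 2/5.

2/5


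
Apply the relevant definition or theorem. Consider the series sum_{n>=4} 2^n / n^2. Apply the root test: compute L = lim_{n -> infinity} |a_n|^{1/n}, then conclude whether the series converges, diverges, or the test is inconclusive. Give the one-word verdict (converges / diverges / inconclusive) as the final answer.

Let a_n denote the general term. Form |a_n|^(1/n) and simplify:
|a_n|^(1/n) = 2/n^(2/n)
Take the limit as n -> infinity: L = 2.
Since L = 2 > 1, the root test implies divergence.

diverges


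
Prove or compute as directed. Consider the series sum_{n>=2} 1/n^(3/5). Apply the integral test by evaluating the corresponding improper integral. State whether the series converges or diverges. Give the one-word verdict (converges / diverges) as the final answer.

Let f(x) = x^(-3/5). Then f is positive, continuous, and decreasing on [2, infinity), so the integral test applies.
Compute the improper integral int_{2}^infinity f(x) dx:
  antiderivative F(x) = 5*x^(2/5)/2.
  As x -> infinity, F(x) -> infinity (since p = 3/5 < 1).
  So the integral diverges. By the integral test, the series diverges.

diverges


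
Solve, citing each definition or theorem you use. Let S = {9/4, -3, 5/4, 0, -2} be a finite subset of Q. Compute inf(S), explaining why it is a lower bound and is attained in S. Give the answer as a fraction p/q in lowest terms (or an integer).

S is finite, so inf(S) = min(S).
Sorted increasing:
-3, -2, 0, 5/4, 9/4
The extremum is -3.
For every x in S, x >= -3. And -3 is in S, so it is attained.
Therefore inf(S) = -3.

-3


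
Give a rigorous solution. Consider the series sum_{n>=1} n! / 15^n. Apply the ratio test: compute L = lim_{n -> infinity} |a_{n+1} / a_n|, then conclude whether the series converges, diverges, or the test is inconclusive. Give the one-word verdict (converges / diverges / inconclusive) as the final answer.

Let a_n denote the general term. Form the ratio a_{n+1}/a_n and simplify:
a_{n+1}/a_n = n/15 + 1/15
Take the limit as n -> infinity: L = infinity.
Since L = infinity > 1 (or L = infinity), the ratio test implies the series diverges.

diverges


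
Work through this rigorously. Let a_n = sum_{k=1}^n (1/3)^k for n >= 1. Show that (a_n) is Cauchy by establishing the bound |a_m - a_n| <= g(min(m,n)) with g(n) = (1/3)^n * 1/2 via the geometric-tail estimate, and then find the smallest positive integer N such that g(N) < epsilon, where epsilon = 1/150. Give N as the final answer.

For m > n >= 1: |a_m - a_n| = sum_{k=n+1}^m (1/3)^k < sum_{k=n+1}^infinity (1/3)^k = (1/3)^(n+1) / (1 - 1/3) = (1/3)^n * (1/3) * (3/2) = (1/3)^n * 1/2.
So g(n) = (1/3)^n / 2. Since g(n) -> 0, (a_n) is Cauchy.
Now solve g(N) < 1/150: (1/3)^N / 2 < 1/150 <=> 3^N > 1 / (2 * 1/150) = 75.
Check powers of 3: 3^3 = 27 <= 75, 3^4 = 81 > 75.
So the smallest such N is 4. Check: g(4) = 1/(2 * 81) = 1/162 < 1/150.

4


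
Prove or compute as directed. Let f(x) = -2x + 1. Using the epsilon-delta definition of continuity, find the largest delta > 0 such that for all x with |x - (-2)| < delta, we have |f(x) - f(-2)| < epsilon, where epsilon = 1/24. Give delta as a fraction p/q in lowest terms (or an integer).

We compute f(-2) = -2*(-2) + 1 = 5.
|f(x) - f(-2)| = |-2x + 1 - (5)| = |-2(x - (-2))| = 2|x - (-2)|.
We need 2|x - (-2)| < 1/24, i.e. |x - (-2)| < 1/24 / 2 = 1/48.
So any delta <= 1/48 works. Conversely, if delta > 1/48, then x = -2 + 1/48 satisfies |x - (-2)| = 1/48 < delta but |f(x) - f(-2)| = 2 * 1/48 = 1/24, which is not < 1/24; so no larger delta works.
Hence the largest such delta is 1/48.

1/48


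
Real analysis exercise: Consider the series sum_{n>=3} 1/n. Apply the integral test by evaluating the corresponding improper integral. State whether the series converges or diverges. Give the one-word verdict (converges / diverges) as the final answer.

Let f(x) = 1/x. Then f is positive, continuous, and decreasing on [3, infinity), so the integral test applies.
Compute the improper integral int_{3}^infinity f(x) dx:
  antiderivative F(x) = log(x).
  As x -> infinity, log(x) -> infinity.
  So int = infinity - log(3) = infinity. By the integral test, the series diverges.

diverges


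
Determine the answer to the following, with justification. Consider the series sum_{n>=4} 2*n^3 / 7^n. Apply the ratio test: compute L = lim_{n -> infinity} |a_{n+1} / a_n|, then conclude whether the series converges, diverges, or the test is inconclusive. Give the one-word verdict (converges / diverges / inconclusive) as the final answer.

Let a_n denote the general term. Form the ratio a_{n+1}/a_n and simplify:
a_{n+1}/a_n = (n + 1)^3/(7*n^3)
Take the limit as n -> infinity: L = 1/7.
Since L = 1/7 < 1, the ratio test implies the series converges.

converges


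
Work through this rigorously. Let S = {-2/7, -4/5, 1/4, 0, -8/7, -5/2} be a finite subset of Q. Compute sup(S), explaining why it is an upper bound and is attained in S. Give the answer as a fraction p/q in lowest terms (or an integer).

S is finite, so sup(S) = max(S).
Sorted decreasing:
1/4, 0, -2/7, -4/5, -8/7, -5/2
The extremum is 1/4.
For every x in S, x <= 1/4. And 1/4 is in S, so it is attained.
Therefore sup(S) = 1/4.

1/4


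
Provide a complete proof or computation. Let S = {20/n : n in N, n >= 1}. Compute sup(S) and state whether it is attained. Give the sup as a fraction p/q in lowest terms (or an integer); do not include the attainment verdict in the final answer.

Analysis:
- Values: 20, 10, 20/3, 5, ... strictly decreasing.
- The maximum is 20 (n=1); sup = 20 (attained).
- The set is bounded below by 0; 20/n -> 0 so 0 is the greatest lower bound.
- 0 is not in the set, so inf = 0 is not attained.
Conclusion: sup(S) = 20, attained in S.

20


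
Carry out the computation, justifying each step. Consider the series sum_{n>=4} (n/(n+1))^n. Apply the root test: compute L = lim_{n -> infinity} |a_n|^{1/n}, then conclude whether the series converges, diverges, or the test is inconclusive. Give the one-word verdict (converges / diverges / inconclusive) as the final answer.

Let a_n denote the general term. Form |a_n|^(1/n) and simplify:
|a_n|^(1/n) = n/(n + 1)
Take the limit as n -> infinity: L = 1.
Since L = 1, the root test is inconclusive. (In fact a_n = (n/(n+1))^n -> e^(-1) != 0, so the nth-term test shows divergence; but the root test itself gives no conclusion.)

inconclusive


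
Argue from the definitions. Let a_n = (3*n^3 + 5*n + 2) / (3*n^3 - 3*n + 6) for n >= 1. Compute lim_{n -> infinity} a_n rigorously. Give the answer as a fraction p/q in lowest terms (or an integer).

Divide numerator and denominator by n^3, the highest power:
numerator / n^3 = 3 + 5/n^2 + 2/n^3
denominator / n^3 = 3 - 3/n^2 + 6/n^3
As n -> infinity, all terms of the form c/n^k (k >= 1) tend to 0.
So numerator / n^3 -> 3 and denominator / n^3 -> 3.
Therefore lim a_n = 1.

1


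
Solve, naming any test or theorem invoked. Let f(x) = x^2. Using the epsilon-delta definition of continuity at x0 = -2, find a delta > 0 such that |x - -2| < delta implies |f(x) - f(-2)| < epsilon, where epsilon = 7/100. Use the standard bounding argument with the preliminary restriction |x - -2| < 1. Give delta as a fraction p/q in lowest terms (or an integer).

Factor: |x^2 - (-2)^2| = |x - -2| * |x + -2|.
Impose |x - -2| < 1 first. Then |x + -2| = |(x - -2) + 2*(-2)| <= |x - -2| + 2*|-2| < 1 + 4 = 5.
So |x^2 - (-2)^2| < delta * 5.
We need delta * 5 <= 7/100, i.e. delta <= 7/100/5 = 7/500.
Since 7/500 < 1, this is tighter than 1; take delta = 7/500.
So delta = 7/500 works.

7/500


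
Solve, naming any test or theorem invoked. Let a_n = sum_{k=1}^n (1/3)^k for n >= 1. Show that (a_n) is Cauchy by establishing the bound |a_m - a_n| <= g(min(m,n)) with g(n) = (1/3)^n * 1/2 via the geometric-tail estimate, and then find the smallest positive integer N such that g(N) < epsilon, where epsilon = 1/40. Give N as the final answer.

For m > n >= 1: |a_m - a_n| = sum_{k=n+1}^m (1/3)^k < sum_{k=n+1}^infinity (1/3)^k = (1/3)^(n+1) / (1 - 1/3) = (1/3)^n * (1/3) * (3/2) = (1/3)^n * 1/2.
So g(n) = (1/3)^n / 2. Since g(n) -> 0, (a_n) is Cauchy.
Now solve g(N) < 1/40: (1/3)^N / 2 < 1/40 <=> 3^N > 1 / (2 * 1/40) = 20.
Check powers of 3: 3^2 = 9 <= 20, 3^3 = 27 > 20.
So the smallest such N is 3. Check: g(3) = 1/(2 * 27) = 1/54 < 1/40.

3


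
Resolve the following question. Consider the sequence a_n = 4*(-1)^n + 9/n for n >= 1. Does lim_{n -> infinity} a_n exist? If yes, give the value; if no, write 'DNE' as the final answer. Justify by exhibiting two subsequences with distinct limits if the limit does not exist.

Examine the behaviour of a_n along subsequences.
a_{2k} = 4 + 9/(2k) -> 4. a_{2k+1} = -4 + 9/(2k+1) -> -4.
Since these two subsequential limits are 4 and -4, distinct, the full sequence cannot converge (a convergent sequence has all subsequences tending to the same limit). So lim a_n does not exist.

DNE


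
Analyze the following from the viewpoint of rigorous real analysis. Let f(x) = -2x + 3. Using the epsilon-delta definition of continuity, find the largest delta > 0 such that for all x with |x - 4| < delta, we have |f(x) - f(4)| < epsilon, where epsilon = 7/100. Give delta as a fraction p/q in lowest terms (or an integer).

We compute f(4) = -2*(4) + 3 = -5.
|f(x) - f(4)| = |-2x + 3 - (-5)| = |-2(x - 4)| = 2|x - 4|.
We need 2|x - 4| < 7/100, i.e. |x - 4| < 7/100 / 2 = 7/200.
So any delta <= 7/200 works. Conversely, if delta > 7/200, then x = 4 + 7/200 satisfies |x - 4| = 7/200 < delta but |f(x) - f(4)| = 2 * 7/200 = 7/100, which is not < 7/100; so no larger delta works.
Hence the largest such delta is 7/200.

7/200


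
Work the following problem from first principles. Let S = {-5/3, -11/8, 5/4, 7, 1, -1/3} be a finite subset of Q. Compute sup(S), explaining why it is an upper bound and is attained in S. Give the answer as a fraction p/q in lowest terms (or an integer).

S is finite, so sup(S) = max(S).
Sorted decreasing:
7, 5/4, 1, -1/3, -11/8, -5/3
The extremum is 7.
For every x in S, x <= 7. And 7 is in S, so it is attained.
Therefore sup(S) = 7.

7


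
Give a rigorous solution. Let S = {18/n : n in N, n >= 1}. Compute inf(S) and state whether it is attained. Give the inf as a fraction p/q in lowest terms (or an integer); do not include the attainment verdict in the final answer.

Analysis:
- Values: 18, 9, 6, 9/2, ... strictly decreasing.
- The maximum is 18 (n=1); sup = 18 (attained).
- The set is bounded below by 0; 18/n -> 0 so 0 is the greatest lower bound.
- 0 is not in the set, so inf = 0 is not attained.
Conclusion: inf(S) = 0, not attained in S.

0


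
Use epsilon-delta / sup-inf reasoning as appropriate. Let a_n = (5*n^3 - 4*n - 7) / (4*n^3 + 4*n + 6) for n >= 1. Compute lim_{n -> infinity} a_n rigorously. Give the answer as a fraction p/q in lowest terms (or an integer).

Divide numerator and denominator by n^3, the highest power:
numerator / n^3 = 5 - 4/n^2 - 7/n^3
denominator / n^3 = 4 + 4/n^2 + 6/n^3
As n -> infinity, all terms of the form c/n^k (k >= 1) tend to 0.
So numerator / n^3 -> 5 and denominator / n^3 -> 4.
Therefore lim a_n = 5/4.

5/4


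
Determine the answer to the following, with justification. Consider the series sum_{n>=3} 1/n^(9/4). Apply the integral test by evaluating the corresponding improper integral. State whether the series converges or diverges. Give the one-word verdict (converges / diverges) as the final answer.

Let f(x) = x^(-9/4). Then f is positive, continuous, and decreasing on [3, infinity), so the integral test applies.
Compute the improper integral int_{3}^infinity f(x) dx:
  antiderivative F(x) = -4/(5*x^(5/4)).
  As x -> infinity, F(x) -> 0 (since p = 9/4 > 1).
  So int = F(infinity) - F(3) = 0 - (-4*3^(3/4)/45) = 4*3^(3/4)/45.
  Finite, so by the integral test, the series converges.

converges


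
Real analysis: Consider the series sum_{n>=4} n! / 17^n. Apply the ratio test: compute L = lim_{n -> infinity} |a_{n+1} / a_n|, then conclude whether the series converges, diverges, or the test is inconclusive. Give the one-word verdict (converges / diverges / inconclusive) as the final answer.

Let a_n denote the general term. Form the ratio a_{n+1}/a_n and simplify:
a_{n+1}/a_n = n/17 + 1/17
Take the limit as n -> infinity: L = infinity.
Since L = infinity > 1 (or L = infinity), the ratio test implies the series diverges.

diverges


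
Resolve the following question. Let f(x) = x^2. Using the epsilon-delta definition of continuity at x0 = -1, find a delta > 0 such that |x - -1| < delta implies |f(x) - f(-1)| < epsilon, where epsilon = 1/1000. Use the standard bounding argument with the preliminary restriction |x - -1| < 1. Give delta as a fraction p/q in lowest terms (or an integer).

Factor: |x^2 - (-1)^2| = |x - -1| * |x + -1|.
Impose |x - -1| < 1 first. Then |x + -1| = |(x - -1) + 2*(-1)| <= |x - -1| + 2*|-1| < 1 + 2 = 3.
So |x^2 - (-1)^2| < delta * 3.
We need delta * 3 <= 1/1000, i.e. delta <= 1/1000/3 = 1/3000.
Since 1/3000 < 1, this is tighter than 1; take delta = 1/3000.
So delta = 1/3000 works.

1/3000


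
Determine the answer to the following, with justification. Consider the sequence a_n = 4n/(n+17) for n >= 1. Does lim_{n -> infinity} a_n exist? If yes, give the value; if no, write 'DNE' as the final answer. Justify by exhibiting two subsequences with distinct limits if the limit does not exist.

Examine the behaviour of a_n along subsequences.
Even-n subsequence a_{2k} = 4(2k)/(2k+17) -> 4. Odd-n subsequence a_{2k+1} = 4(2k+1)/(2k+18) -> 4. Both tend to 4, which suggests the limit is 4; verify directly.
|a_n - 4| = |4n - 4(n+17)| / (n+17) = 68/(n+17) < 68/n for every n >= 1.
Given epsilon > 0, choose a positive integer N > 68/epsilon. Then for all n >= N, |a_n - 4| < 68/n <= 68/N < epsilon.
So by the definition of the limit, lim a_n exists and equals 4.

4


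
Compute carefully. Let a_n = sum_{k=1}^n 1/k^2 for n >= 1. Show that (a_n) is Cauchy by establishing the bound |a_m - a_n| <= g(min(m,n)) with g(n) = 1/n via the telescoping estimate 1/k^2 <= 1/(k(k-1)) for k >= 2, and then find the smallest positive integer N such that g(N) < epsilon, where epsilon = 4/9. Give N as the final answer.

For m > n >= 1: |a_m - a_n| = sum_{k=n+1}^m 1/k^2.
Use 1/k^2 <= 1/(k(k-1)) = 1/(k-1) - 1/k for k >= 2:
sum_{k=n+1}^m 1/k^2 <= sum_{k=n+1}^m (1/(k-1) - 1/k) = 1/n - 1/m <= 1/n.
By symmetry the same bound holds with n,m swapped, so |a_m - a_n| <= 1/min(m,n) = g(min(m,n)). Since g(n) -> 0, (a_n) is Cauchy.
Now solve g(N) < 4/9: 1/N < 4/9 <=> N > 1/(4/9) = 9/4.
The smallest integer strictly greater than 9/4 is N = 3.
Check: g(3) = 1/3 < 4/9; g(2) = 1/2 >= 4/9. So N = 3.

3


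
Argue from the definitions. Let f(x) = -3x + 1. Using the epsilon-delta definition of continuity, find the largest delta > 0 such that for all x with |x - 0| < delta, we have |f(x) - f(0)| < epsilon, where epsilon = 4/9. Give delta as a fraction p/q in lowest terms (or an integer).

We compute f(0) = -3*(0) + 1 = 1.
|f(x) - f(0)| = |-3x + 1 - (1)| = |-3(x - 0)| = 3|x - 0|.
We need 3|x - 0| < 4/9, i.e. |x - 0| < 4/9 / 3 = 4/27.
So any delta <= 4/27 works. Conversely, if delta > 4/27, then x = 0 + 4/27 satisfies |x - 0| = 4/27 < delta but |f(x) - f(0)| = 3 * 4/27 = 4/9, which is not < 4/9; so no larger delta works.
Hence the largest such delta is 4/27.

4/27


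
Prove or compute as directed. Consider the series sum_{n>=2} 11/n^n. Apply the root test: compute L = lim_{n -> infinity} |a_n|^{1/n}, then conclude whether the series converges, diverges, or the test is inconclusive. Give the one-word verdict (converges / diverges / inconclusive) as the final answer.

Let a_n denote the general term. Form |a_n|^(1/n) and simplify:
|a_n|^(1/n) = 11^(1/n)/n
Take the limit as n -> infinity: L = 0.
Since L = 0 < 1, the root test implies convergence.

converges


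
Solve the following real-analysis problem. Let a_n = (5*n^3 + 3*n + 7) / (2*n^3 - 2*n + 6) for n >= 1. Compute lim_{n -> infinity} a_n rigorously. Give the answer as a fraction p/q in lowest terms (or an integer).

Divide numerator and denominator by n^3, the highest power:
numerator / n^3 = 5 + 3/n^2 + 7/n^3
denominator / n^3 = 2 - 2/n^2 + 6/n^3
As n -> infinity, all terms of the form c/n^k (k >= 1) tend to 0.
So numerator / n^3 -> 5 and denominator / n^3 -> 2.
Therefore lim a_n = 5/2.

5/2


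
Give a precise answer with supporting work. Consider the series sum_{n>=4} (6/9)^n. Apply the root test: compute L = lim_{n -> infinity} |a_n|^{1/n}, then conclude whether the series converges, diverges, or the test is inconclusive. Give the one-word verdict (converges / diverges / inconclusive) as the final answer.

Let a_n denote the general term. Form |a_n|^(1/n) and simplify:
|a_n|^(1/n) = 2/3
Take the limit as n -> infinity: L = 2/3.
Since L = 2/3 < 1, the root test implies convergence.

converges


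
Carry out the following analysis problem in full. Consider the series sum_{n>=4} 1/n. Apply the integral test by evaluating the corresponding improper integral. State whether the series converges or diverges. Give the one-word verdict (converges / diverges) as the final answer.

Let f(x) = 1/x. Then f is positive, continuous, and decreasing on [4, infinity), so the integral test applies.
Compute the improper integral int_{4}^infinity f(x) dx:
  antiderivative F(x) = log(x).
  As x -> infinity, log(x) -> infinity.
  So int = infinity - log(4) = infinity. By the integral test, the series diverges.

diverges


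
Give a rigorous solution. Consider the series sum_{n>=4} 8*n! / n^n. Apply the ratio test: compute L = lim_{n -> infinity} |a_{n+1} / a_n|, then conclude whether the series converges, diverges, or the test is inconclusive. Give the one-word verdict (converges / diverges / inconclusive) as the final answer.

Let a_n denote the general term. Form the ratio a_{n+1}/a_n and simplify:
a_{n+1}/a_n = (n/(n + 1))^n
Take the limit as n -> infinity: L = exp(-1).
Since L = exp(-1) < 1, the ratio test implies the series converges.

converges


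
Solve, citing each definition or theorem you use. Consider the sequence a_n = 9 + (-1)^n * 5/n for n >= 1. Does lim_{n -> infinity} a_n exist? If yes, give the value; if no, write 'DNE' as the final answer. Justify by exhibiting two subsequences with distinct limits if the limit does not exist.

Examine the behaviour of a_n along subsequences.
Even-n subsequence a_{2k} = 9 + 5/(2k) -> 9. Odd-n subsequence a_{2k+1} = 9 - 5/(2k+1) -> 9. Both tend to 9, which suggests the limit is 9; verify directly.
|a_n - 9| = |(-1)^n * 5/n| = 5/n for every n >= 1.
Given epsilon > 0, choose a positive integer N > 5/epsilon. Then for all n >= N, |a_n - 9| = 5/n <= 5/N < epsilon.
So by the definition of the limit, lim a_n exists and equals 9.

9


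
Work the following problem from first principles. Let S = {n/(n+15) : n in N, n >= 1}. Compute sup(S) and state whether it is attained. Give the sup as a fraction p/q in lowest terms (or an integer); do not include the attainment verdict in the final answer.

Analysis:
- Values: 1/16, 2/17, 1/6, 4/19, ... strictly increasing.
- Minimum is 1/16 (n=1); inf = 1/16 (attained).
- n/(n+15) = 1 - 15/(n+15) -> 1 from below as n -> infinity, and never equals 1.
- So sup = 1 (not attained).
Conclusion: sup(S) = 1, not attained in S.

1


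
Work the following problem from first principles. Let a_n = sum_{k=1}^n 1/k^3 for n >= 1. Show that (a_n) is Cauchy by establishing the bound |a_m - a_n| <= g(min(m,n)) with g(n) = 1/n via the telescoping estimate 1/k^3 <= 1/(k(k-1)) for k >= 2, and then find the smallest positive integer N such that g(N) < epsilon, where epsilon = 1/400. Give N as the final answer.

For m > n >= 1: |a_m - a_n| = sum_{k=n+1}^m 1/k^3.
Use 1/k^3 <= 1/(k(k-1)) = 1/(k-1) - 1/k for k >= 2 (which holds since k^3 >= k^2 >= k(k-1) for k >= 2):
sum_{k=n+1}^m 1/k^3 <= sum_{k=n+1}^m (1/(k-1) - 1/k) = 1/n - 1/m <= 1/n.
By symmetry the same bound holds with n,m swapped, so |a_m - a_n| <= 1/min(m,n) = g(min(m,n)). Since g(n) -> 0, (a_n) is Cauchy.
Now solve g(N) < 1/400: 1/N < 1/400 <=> N > 1/(1/400) = 400.
The smallest integer strictly greater than 400 is N = 401.
Check: g(401) = 1/401 < 1/400; g(400) = 1/400 >= 1/400. So N = 401.

401


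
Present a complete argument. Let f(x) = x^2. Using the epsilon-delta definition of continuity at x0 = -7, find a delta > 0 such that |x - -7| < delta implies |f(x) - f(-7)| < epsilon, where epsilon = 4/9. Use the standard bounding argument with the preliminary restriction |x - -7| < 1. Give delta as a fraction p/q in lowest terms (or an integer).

Factor: |x^2 - (-7)^2| = |x - -7| * |x + -7|.
Impose |x - -7| < 1 first. Then |x + -7| = |(x - -7) + 2*(-7)| <= |x - -7| + 2*|-7| < 1 + 14 = 15.
So |x^2 - (-7)^2| < delta * 15.
We need delta * 15 <= 4/9, i.e. delta <= 4/9/15 = 4/135.
Since 4/135 < 1, this is tighter than 1; take delta = 4/135.
So delta = 4/135 works.

4/135


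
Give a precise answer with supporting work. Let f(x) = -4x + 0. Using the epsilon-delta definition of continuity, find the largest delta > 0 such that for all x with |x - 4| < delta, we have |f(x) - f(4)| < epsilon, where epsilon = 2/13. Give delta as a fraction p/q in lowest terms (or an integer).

We compute f(4) = -4*(4) + 0 = -16.
|f(x) - f(4)| = |-4x + 0 - (-16)| = |-4(x - 4)| = 4|x - 4|.
We need 4|x - 4| < 2/13, i.e. |x - 4| < 2/13 / 4 = 1/26.
So any delta <= 1/26 works. Conversely, if delta > 1/26, then x = 4 + 1/26 satisfies |x - 4| = 1/26 < delta but |f(x) - f(4)| = 4 * 1/26 = 2/13, which is not < 2/13; so no larger delta works.
Hence the largest such delta is 1/26.

1/26


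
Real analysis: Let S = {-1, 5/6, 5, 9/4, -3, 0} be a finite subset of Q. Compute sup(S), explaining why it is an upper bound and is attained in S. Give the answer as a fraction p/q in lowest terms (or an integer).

S is finite, so sup(S) = max(S).
Sorted decreasing:
5, 9/4, 5/6, 0, -1, -3
The extremum is 5.
For every x in S, x <= 5. And 5 is in S, so it is attained.
Therefore sup(S) = 5.

5


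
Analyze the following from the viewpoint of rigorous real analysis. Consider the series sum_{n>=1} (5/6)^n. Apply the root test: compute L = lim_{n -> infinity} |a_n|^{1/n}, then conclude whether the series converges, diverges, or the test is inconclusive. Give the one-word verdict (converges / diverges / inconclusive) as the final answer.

Let a_n denote the general term. Form |a_n|^(1/n) and simplify:
|a_n|^(1/n) = 5/6
Take the limit as n -> infinity: L = 5/6.
Since L = 5/6 < 1, the root test implies convergence.

converges


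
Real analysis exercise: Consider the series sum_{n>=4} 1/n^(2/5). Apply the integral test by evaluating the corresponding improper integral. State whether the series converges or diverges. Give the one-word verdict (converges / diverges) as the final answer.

Let f(x) = x^(-2/5). Then f is positive, continuous, and decreasing on [4, infinity), so the integral test applies.
Compute the improper integral int_{4}^infinity f(x) dx:
  antiderivative F(x) = 5*x^(3/5)/3.
  As x -> infinity, F(x) -> infinity (since p = 2/5 < 1).
  So the integral diverges. By the integral test, the series diverges.

diverges


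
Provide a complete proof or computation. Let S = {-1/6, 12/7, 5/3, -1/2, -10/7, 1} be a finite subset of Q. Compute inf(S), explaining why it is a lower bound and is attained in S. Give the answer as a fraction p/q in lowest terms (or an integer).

S is finite, so inf(S) = min(S).
Sorted increasing:
-10/7, -1/2, -1/6, 1, 5/3, 12/7
The extremum is -10/7.
For every x in S, x >= -10/7. And -10/7 is in S, so it is attained.
Therefore inf(S) = -10/7.

-10/7


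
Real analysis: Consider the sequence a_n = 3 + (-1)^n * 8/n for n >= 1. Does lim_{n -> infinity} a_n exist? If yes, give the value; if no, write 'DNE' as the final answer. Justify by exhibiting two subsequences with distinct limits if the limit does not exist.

Examine the behaviour of a_n along subsequences.
Even-n subsequence a_{2k} = 3 + 8/(2k) -> 3. Odd-n subsequence a_{2k+1} = 3 - 8/(2k+1) -> 3. Both tend to 3, which suggests the limit is 3; verify directly.
|a_n - 3| = |(-1)^n * 8/n| = 8/n for every n >= 1.
Given epsilon > 0, choose a positive integer N > 8/epsilon. Then for all n >= N, |a_n - 3| = 8/n <= 8/N < epsilon.
So by the definition of the limit, lim a_n exists and equals 3.

3


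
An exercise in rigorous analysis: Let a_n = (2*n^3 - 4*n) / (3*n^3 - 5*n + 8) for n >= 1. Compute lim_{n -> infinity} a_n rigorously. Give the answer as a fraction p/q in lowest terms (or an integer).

Divide numerator and denominator by n^3, the highest power:
numerator / n^3 = 2 - 4/n^2
denominator / n^3 = 3 - 5/n^2 + 8/n^3
As n -> infinity, all terms of the form c/n^k (k >= 1) tend to 0.
So numerator / n^3 -> 2 and denominator / n^3 -> 3.
Therefore lim a_n = 2/3.

2/3


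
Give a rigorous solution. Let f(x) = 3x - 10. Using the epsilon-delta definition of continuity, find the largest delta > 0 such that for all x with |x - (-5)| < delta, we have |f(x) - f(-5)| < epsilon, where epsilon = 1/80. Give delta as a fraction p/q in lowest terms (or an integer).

We compute f(-5) = 3*(-5) - 10 = -25.
|f(x) - f(-5)| = |3x - 10 - (-25)| = |3(x - (-5))| = 3|x - (-5)|.
We need 3|x - (-5)| < 1/80, i.e. |x - (-5)| < 1/80 / 3 = 1/240.
So any delta <= 1/240 works. Conversely, if delta > 1/240, then x = -5 + 1/240 satisfies |x - (-5)| = 1/240 < delta but |f(x) - f(-5)| = 3 * 1/240 = 1/80, which is not < 1/80; so no larger delta works.
Hence the largest such delta is 1/240.

1/240


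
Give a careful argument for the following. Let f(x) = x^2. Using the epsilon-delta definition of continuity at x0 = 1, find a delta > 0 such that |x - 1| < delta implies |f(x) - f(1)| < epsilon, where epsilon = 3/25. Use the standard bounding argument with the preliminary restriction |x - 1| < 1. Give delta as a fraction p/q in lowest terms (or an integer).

Factor: |x^2 - (1)^2| = |x - 1| * |x + 1|.
Impose |x - 1| < 1 first. Then |x + 1| = |(x - 1) + 2*(1)| <= |x - 1| + 2*|1| < 1 + 2 = 3.
So |x^2 - (1)^2| < delta * 3.
We need delta * 3 <= 3/25, i.e. delta <= 3/25/3 = 1/25.
Since 1/25 < 1, this is tighter than 1; take delta = 1/25.
So delta = 1/25 works.

1/25


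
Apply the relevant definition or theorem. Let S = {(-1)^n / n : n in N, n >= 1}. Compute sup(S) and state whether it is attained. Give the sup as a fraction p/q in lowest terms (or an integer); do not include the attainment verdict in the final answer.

Analysis:
- Values: -1, 1/2, -1/3, 1/4, -1/5, ...
- Positive terms (even n): 1/(2+0), 1/(4+0), ... decreasing -> max = 1/2 (n=2).
- Negative terms (odd n): -1/(1+0), -1/(3+0), ... increasing -> min = -1 (n=1).
- So sup = 1/2 (attained at n=2); inf = -1 (attained at n=1).
Conclusion: sup(S) = 1/2, attained in S.

1/2


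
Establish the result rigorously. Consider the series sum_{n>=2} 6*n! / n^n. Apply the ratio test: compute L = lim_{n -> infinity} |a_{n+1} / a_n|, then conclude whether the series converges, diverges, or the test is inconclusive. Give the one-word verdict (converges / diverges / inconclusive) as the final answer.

Let a_n denote the general term. Form the ratio a_{n+1}/a_n and simplify:
a_{n+1}/a_n = (n/(n + 1))^n
Take the limit as n -> infinity: L = exp(-1).
Since L = exp(-1) < 1, the ratio test implies the series converges.

converges


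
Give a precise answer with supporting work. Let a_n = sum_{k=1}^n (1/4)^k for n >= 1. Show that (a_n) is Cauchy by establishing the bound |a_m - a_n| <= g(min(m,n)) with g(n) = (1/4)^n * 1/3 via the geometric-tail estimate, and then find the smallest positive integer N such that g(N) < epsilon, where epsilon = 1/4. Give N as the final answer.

For m > n >= 1: |a_m - a_n| = sum_{k=n+1}^m (1/4)^k < sum_{k=n+1}^infinity (1/4)^k = (1/4)^(n+1) / (1 - 1/4) = (1/4)^n * (1/4) * (4/3) = (1/4)^n * 1/3.
So g(n) = (1/4)^n / 3. Since g(n) -> 0, (a_n) is Cauchy.
Now solve g(N) < 1/4: (1/4)^N / 3 < 1/4 <=> 4^N > 1 / (3 * 1/4) = 4/3.
Check powers of 4: 4^0 = 1 <= 4/3, 4^1 = 4 > 4/3.
So the smallest such N is 1. Check: g(1) = 1/(3 * 4) = 1/12 < 1/4.

1


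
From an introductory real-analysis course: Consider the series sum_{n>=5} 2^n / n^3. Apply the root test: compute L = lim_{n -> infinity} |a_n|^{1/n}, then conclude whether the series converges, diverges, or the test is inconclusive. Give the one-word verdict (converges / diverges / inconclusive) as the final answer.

Let a_n denote the general term. Form |a_n|^(1/n) and simplify:
|a_n|^(1/n) = 2/n^(3/n)
Take the limit as n -> infinity: L = 2.
Since L = 2 > 1, the root test implies divergence.

diverges
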